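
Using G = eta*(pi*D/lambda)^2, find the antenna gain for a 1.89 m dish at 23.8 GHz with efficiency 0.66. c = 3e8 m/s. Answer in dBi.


lambda = c/f = 3e8 / 2.38e+10 = 0.01260504 m
G = eta*(pi*D/lambda)^2 = 0.66*(pi*1.89/0.01260504)^2
G = 146446.3979 (linear)
G = 10*log10(146446.3979) = 51.6568 dBi

51.6568 dBi


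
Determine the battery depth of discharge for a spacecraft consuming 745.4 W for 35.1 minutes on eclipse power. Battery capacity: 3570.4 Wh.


E_used = P * t / 60 = 745.4 * 35.1 / 60 = 436.0590 Wh
DOD = E_used / E_total * 100 = 436.0590 / 3570.4 * 100
DOD = 12.2132 %

12.2132 %


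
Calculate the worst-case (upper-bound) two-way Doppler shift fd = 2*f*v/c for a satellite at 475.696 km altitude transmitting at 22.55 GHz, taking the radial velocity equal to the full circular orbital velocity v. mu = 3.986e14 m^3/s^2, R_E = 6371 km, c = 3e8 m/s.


r = 6.846696e+06 m
v = sqrt(mu/r) = 7630.0630 m/s (worst-case radial velocity)
f = 22.55 GHz = 2.255e+10 Hz
fd = 2*f*v/c = 2*2.255e+10*7630.0630/3.0e+08
fd = 1.1470528e+06 Hz

1.1471e+06 Hz


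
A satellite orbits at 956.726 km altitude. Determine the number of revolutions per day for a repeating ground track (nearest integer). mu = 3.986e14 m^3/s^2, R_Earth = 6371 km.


r = 7.327726e+06 m
T = 2*pi*sqrt(r^3/mu) = 6242.5935 s = 104.0432 min
revs/day = 1440 / 104.0432 = 13.8404
Rounded: 14 revolutions per day

14 revolutions per day


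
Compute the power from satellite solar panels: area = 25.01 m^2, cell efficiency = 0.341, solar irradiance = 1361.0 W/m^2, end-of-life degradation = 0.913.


P = area * eta * S * degradation
P = 25.01 * 0.341 * 1361.0 * 0.913
P = 10597.3426 W

10597.3426 W


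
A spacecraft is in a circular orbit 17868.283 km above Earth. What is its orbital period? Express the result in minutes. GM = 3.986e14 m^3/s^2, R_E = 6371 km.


r = 24239.2830 km = 2.4239283e+07 m
T = 2*pi*sqrt(r^3/mu) = 2*pi*sqrt(1.4241617e+22 / 3.986e14)
T = 37556.9983 s = 625.9500 min

625.9500 minutes


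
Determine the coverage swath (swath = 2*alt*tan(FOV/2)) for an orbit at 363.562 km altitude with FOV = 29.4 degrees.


FOV = 29.4 deg = 0.5131268 rad
swath = 2 * alt * tan(FOV/2) = 2 * 363.562 * tan(0.2565634)
swath = 2 * 363.562 * 0.2623451
swath = 190.7574 km

190.7574 km


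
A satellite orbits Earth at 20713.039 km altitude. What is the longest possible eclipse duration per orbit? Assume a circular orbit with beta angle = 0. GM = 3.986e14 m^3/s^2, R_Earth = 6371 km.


r = 27084.0390 km
T = 739.3160 min
Eclipse fraction = arcsin(R_E/r)/pi = arcsin(6371.0000/27084.0390)/pi
= arcsin(0.2352308)/pi = 0.0755846
Eclipse duration = 0.0755846 * 739.3160 = 55.8809 min

55.8809 minutes


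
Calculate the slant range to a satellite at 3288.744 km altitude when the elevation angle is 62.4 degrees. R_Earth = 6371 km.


h = 3288.744 km, el = 62.4 deg
d = -R_E*sin(el) + sqrt((R_E*sin(el))^2 + 2*R_E*h + h^2)
d = -6371.0000*sin(1.0891) + sqrt((6371.0000*0.8862036)^2 + 2*6371.0000*3288.744 + 3288.744^2)
d = 3551.7338 km

3551.7338 km


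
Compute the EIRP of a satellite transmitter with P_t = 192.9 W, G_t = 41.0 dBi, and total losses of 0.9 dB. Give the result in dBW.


Pt = 192.9 W = 22.8533 dBW
EIRP = Pt_dBW + Gt - losses = 22.8533 + 41.0 - 0.9 = 62.9533 dBW

62.9533 dBW


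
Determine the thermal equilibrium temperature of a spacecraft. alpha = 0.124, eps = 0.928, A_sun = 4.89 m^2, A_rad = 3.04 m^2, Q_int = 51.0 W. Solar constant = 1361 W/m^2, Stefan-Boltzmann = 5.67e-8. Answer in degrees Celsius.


Numerator = alpha*S*A_sun + Q_int = 0.124*1361*4.89 + 51.0 = 876.2560 W
Denominator = eps*sigma*A_rad = 0.928*5.67e-8*3.04 = 1.599575e-07 W/K^4
T^4 = 5.4780547e+09 K^4
T = 272.0549 K = -1.0951 C

-1.0951 degrees Celsius


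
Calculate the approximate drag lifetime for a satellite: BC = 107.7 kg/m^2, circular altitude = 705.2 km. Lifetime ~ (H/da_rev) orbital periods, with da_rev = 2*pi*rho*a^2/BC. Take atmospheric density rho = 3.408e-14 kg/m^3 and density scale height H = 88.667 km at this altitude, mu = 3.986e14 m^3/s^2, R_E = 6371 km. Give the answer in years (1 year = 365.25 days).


a = R_E + alt = 7076.2000 km = 7.0762e+06 m
da_rev = 2*pi*rho*a^2/BC = 2*pi*3.408e-14*(7.0762e+06)^2/107.7 = 0.0995552001 m per revolution
N = H/da_rev = 88667.0000 m / 0.0995552001 m = 890631.5282 revolutions
P = 2*pi*sqrt(a^3/mu) = 5923.9498 s
lifetime = N*P = 890631.5282 * 5923.9498 = 5.2760565e+09 s = 61065.4684 days
years = 61065.4684 / 365.25 = 167.1881 years

167.1881 years


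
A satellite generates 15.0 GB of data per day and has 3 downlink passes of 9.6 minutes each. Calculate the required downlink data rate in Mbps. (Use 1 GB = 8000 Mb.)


total contact time = 3 * 9.6 * 60 = 1728.0000 s
data = 15.0 GB = 120000.0000 Mb
rate = 120000.0000 / 1728.0000 = 69.4444 Mbps

69.4444 Mbps


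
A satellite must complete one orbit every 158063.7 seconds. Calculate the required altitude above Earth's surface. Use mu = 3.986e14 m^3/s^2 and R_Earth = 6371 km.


T = 158063.7 s
r = (mu*T^2/(4*pi^2))^(1/3) = (3.986e14 * 158063.7^2 / (4*pi^2))^(1/3)
r = 6.3184994e+07 m = 63184.9940 km
alt = r - R_E = 63184.9940 - 6371 = 56813.9940 km

56813.9940 km


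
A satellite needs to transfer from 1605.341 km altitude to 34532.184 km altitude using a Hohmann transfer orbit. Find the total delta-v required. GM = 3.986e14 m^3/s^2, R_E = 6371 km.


r1 = 7976.3410 km = 7.976341e+06 m
r2 = 40903.1840 km = 4.0903184e+07 m
dv1 = sqrt(mu/r1)*(sqrt(2*r2/(r1+r2)) - 1) = 2076.1335 m/s
dv2 = sqrt(mu/r2)*(1 - sqrt(2*r1/(r1+r2))) = 1338.3141 m/s
total dv = |dv1| + |dv2| = 2076.1335 + 1338.3141 = 3414.4475 m/s = 3.4144 km/s

3.4144 km/s


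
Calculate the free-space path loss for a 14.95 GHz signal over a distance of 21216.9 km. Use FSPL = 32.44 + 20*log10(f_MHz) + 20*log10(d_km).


f = 14.95 GHz = 14950.0000 MHz
d = 21216.9 km
FSPL = 32.44 + 20*log10(14950.0000) + 20*log10(21216.9)
FSPL = 32.44 + 83.4928 + 86.5336
FSPL = 202.4665 dB

202.4665 dB


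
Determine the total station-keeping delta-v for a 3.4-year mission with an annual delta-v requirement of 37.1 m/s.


dV = rate * years = 37.1 * 3.4
dV = 126.1400 m/s

126.1400 m/s


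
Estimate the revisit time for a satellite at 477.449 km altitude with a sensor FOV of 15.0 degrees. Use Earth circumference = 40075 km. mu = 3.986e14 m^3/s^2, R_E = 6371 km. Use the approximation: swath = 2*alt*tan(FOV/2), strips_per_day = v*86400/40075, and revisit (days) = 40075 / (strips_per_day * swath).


swath = 2*477.449*tan(0.1308997) = 125.7147 km
v = sqrt(mu/r) = 7629.0864 m/s = 7.6291 km/s
strips/day = v*86400/40075 = 7.6291*86400/40075 = 16.4480
coverage/day = strips * swath = 16.4480 * 125.7147 = 2067.7538 km
revisit = 40075 / 2067.7538 = 19.3809 days

19.3809 days


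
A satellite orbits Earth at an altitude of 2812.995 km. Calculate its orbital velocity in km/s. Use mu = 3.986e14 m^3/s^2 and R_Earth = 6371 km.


r = R_E + alt = 6371.0 + 2812.995 = 9183.9950 km = 9.183995e+06 m
v = sqrt(mu/r) = sqrt(3.986e14 / 9.183995e+06) = 6587.9884 m/s = 6.5880 km/s

6.5880 km/s


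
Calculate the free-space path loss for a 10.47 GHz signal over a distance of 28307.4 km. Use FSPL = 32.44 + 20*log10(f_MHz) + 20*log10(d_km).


f = 10.47 GHz = 10470.0000 MHz
d = 28307.4 km
FSPL = 32.44 + 20*log10(10470.0000) + 20*log10(28307.4)
FSPL = 32.44 + 80.3989 + 89.0380
FSPL = 201.8769 dB

201.8769 dB


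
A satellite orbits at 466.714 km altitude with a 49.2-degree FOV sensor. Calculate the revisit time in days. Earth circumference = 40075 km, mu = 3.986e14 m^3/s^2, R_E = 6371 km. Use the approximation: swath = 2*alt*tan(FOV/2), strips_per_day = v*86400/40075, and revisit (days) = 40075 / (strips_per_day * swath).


swath = 2*466.714*tan(0.429351) = 427.3567 km
v = sqrt(mu/r) = 7635.0728 m/s = 7.6351 km/s
strips/day = v*86400/40075 = 7.6351*86400/40075 = 16.4609
coverage/day = strips * swath = 16.4609 * 427.3567 = 7034.6730 km
revisit = 40075 / 7034.6730 = 5.6968 days

5.6968 days


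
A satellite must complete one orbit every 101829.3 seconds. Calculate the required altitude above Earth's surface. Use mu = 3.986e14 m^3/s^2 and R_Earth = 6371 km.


T = 101829.3 s
r = (mu*T^2/(4*pi^2))^(1/3) = (3.986e14 * 101829.3^2 / (4*pi^2))^(1/3)
r = 4.7131113e+07 m = 47131.1125 km
alt = r - R_E = 47131.1125 - 6371 = 40760.1125 km

40760.1125 km


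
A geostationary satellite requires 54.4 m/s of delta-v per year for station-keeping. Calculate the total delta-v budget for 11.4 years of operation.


dV = rate * years = 54.4 * 11.4
dV = 620.1600 m/s

620.1600 m/s


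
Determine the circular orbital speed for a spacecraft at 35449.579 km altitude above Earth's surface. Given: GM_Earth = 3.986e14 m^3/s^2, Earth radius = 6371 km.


r = R_E + alt = 6371.0 + 35449.579 = 41820.5790 km = 4.1820579e+07 m
v = sqrt(mu/r) = sqrt(3.986e14 / 4.1820579e+07) = 3087.2630 m/s = 3.0873 km/s

3.0873 km/s


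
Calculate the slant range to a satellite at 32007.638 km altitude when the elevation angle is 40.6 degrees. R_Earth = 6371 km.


h = 32007.638 km, el = 40.6 deg
d = -R_E*sin(el) + sqrt((R_E*sin(el))^2 + 2*R_E*h + h^2)
d = -6371.0000*sin(0.7086037) + sqrt((6371.0000*0.6507742)^2 + 2*6371.0000*32007.638 + 32007.638^2)
d = 33926.4826 km

33926.4826 km


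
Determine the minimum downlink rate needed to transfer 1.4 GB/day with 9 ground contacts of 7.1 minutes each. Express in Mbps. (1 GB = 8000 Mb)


total contact time = 9 * 7.1 * 60 = 3834.0000 s
data = 1.4 GB = 11200.0000 Mb
rate = 11200.0000 / 3834.0000 = 2.9212 Mbps

2.9212 Mbps


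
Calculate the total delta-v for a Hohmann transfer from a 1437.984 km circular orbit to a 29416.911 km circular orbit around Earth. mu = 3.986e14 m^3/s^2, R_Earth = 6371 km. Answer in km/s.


r1 = 7808.9840 km = 7.808984e+06 m
r2 = 35787.9110 km = 3.5787911e+07 m
dv1 = sqrt(mu/r1)*(sqrt(2*r2/(r1+r2)) - 1) = 2009.8420 m/s
dv2 = sqrt(mu/r2)*(1 - sqrt(2*r1/(r1+r2))) = 1339.8486 m/s
total dv = |dv1| + |dv2| = 2009.8420 + 1339.8486 = 3349.6905 m/s = 3.3497 km/s

3.3497 km/s


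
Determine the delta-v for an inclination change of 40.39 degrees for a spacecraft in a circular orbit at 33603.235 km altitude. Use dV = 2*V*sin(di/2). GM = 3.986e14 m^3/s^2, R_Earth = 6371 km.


r = 39974.2350 km = 3.9974235e+07 m
V = sqrt(mu/r) = 3157.7560 m/s
di = 40.39 deg = 0.7049385 rad
dV = 2*V*sin(di/2) = 2*3157.7560*sin(0.3524692)
dV = 2180.2177 m/s = 2.1802 km/s

2.1802 km/s


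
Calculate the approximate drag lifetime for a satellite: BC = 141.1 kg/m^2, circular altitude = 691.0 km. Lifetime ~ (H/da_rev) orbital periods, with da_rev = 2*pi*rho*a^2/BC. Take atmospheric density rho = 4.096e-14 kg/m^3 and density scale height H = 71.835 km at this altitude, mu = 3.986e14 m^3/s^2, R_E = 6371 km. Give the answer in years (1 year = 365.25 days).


a = R_E + alt = 7062.0000 km = 7.062e+06 m
da_rev = 2*pi*rho*a^2/BC = 2*pi*4.096e-14*(7.062e+06)^2/141.1 = 0.0909637234 m per revolution
N = H/da_rev = 71835.0000 m / 0.0909637234 m = 789710.4175 revolutions
P = 2*pi*sqrt(a^3/mu) = 5906.1271 s
lifetime = N*P = 789710.4175 * 5906.1271 = 4.6641301e+09 s = 53982.9875 days
years = 53982.9875 / 365.25 = 147.7974 years

147.7974 years


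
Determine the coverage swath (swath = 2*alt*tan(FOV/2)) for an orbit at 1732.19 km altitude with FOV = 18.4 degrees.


FOV = 18.4 deg = 0.3211406 rad
swath = 2 * alt * tan(FOV/2) = 2 * 1732.19 * tan(0.1605703)
swath = 2 * 1732.19 * 0.1619647
swath = 561.1071 km

561.1071 km


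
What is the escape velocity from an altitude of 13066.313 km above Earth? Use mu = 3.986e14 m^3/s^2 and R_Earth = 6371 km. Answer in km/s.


r = 6371.0 + 13066.313 = 19437.3130 km = 1.9437313e+07 m
v_esc = sqrt(2*mu/r) = sqrt(2*3.986e14 / 1.9437313e+07)
v_esc = 6404.2095 m/s = 6.4042 km/s

6.4042 km/s


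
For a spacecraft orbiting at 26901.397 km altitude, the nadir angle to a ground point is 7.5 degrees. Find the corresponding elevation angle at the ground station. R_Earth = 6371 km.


r = R_E + alt = 33272.3970 km
Law of sines in the satellite / Earth-center / ground-point triangle:
  sin(nadir)/R_E = sin(90 + el)/r  =>  cos(el) = (r/R_E)*sin(nadir)
cos(el) = (33272.3970 / 6371.0000) * sin(7.5 deg) = 0.68167
el = arccos(0.68167) = 47.0257 deg
(Earth-central angle = 90 - nadir - el = 35.4743 deg)

47.0257 degrees


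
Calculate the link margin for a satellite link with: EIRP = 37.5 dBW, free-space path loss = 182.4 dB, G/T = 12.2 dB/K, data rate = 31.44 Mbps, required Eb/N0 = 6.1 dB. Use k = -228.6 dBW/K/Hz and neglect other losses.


C/N0 = EIRP - FSPL + G/T - k = 37.5 - 182.4 + 12.2 - (-228.6)
C/N0 = 95.9000 dB-Hz
R_b = 31.44 Mbps = 3.144e+07 bps -> 10*log10(R_b) = 74.9748 dB-Hz
Eb/N0 = C/N0 - 10*log10(R_b) = 95.9000 - 74.9748 = 20.9252 dB
Margin = Eb/N0 - Eb/N0_req = 20.9252 - 6.1 = 14.8252 dB (link closes)

14.8252 dB


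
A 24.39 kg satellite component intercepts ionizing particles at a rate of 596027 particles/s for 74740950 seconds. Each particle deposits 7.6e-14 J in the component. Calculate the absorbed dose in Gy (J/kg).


Total energy deposited = rate * time * E_per
  = 596027 * 74740950 * 7.6e-14 = 3.3856 J
Dose = E_total / mass = 3.3856 / 24.39
Dose = 0.1388118 Gy

0.1388 Gy


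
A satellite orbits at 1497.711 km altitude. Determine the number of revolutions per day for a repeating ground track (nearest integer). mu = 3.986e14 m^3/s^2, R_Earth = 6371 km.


r = 7.868711e+06 m
T = 2*pi*sqrt(r^3/mu) = 6946.5092 s = 115.7752 min
revs/day = 1440 / 115.7752 = 12.4379
Rounded: 12 revolutions per day

12 revolutions per day


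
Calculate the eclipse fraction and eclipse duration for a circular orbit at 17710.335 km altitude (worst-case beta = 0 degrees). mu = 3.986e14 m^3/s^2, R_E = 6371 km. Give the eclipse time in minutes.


r = 24081.3350 km
T = 619.8417 min
Eclipse fraction = arcsin(R_E/r)/pi = arcsin(6371.0000/24081.3350)/pi
= arcsin(0.2645617)/pi = 0.0852273
Eclipse duration = 0.0852273 * 619.8417 = 52.8274 min

52.8274 minutes


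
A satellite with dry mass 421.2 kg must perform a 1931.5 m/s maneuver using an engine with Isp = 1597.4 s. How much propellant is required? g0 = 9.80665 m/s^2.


ve = Isp * g0 = 1597.4 * 9.80665 = 15665.142710 m/s
mass ratio = exp(dv/ve) = exp(1931.5/15665.142710) = 1.13122286
m_prop = m_dry * (mr - 1) = 421.2 * (1.13122286 - 1)
m_prop = 55.2711 kg

55.2711 kg


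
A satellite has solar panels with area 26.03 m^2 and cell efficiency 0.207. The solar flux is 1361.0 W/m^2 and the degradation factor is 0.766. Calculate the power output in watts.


P = area * eta * S * degradation
P = 26.03 * 0.207 * 1361.0 * 0.766
P = 5617.3490 W

5617.3490 W


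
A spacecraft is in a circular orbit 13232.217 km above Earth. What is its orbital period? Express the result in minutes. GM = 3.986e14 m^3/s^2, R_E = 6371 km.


r = 19603.2170 km = 1.9603217e+07 m
T = 2*pi*sqrt(r^3/mu) = 2*pi*sqrt(7.5332441e+21 / 3.986e14)
T = 27315.0653 s = 455.2511 min

455.2511 minutes


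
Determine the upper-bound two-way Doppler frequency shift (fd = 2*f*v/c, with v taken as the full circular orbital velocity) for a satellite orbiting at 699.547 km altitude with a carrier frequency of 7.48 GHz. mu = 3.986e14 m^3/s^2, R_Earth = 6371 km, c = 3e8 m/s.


r = 7.070547e+06 m
v = sqrt(mu/r) = 7508.3091 m/s (worst-case radial velocity)
f = 7.48 GHz = 7.48e+09 Hz
fd = 2*f*v/c = 2*7.48e+09*7508.3091/3.0e+08
fd = 374414.3447 Hz

374414.3447 Hz


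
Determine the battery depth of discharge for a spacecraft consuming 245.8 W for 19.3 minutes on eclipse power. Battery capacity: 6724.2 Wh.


E_used = P * t / 60 = 245.8 * 19.3 / 60 = 79.0657 Wh
DOD = E_used / E_total * 100 = 79.0657 / 6724.2 * 100
DOD = 1.1758 %

1.1758 %


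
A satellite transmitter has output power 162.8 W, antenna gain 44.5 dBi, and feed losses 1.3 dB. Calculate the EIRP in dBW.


Pt = 162.8 W = 22.1165 dBW
EIRP = Pt_dBW + Gt - losses = 22.1165 + 44.5 - 1.3 = 65.3165 dBW

65.3165 dBW


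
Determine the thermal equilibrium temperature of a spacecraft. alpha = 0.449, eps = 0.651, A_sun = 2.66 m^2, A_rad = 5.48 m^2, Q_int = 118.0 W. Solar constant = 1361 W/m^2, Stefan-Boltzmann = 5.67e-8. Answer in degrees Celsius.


Numerator = alpha*S*A_sun + Q_int = 0.449*1361*2.66 + 118.0 = 1743.4967 W
Denominator = eps*sigma*A_rad = 0.651*5.67e-8*5.48 = 2.0227612e-07 W/K^4
T^4 = 8.61939e+09 K^4
T = 304.6977 K = 31.5477 C

31.5477 degrees Celsius


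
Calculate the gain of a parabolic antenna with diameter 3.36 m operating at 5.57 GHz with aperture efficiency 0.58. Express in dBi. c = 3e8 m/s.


lambda = c/f = 3e8 / 5.57e+09 = 0.05385996 m
G = eta*(pi*D/lambda)^2 = 0.58*(pi*3.36/0.05385996)^2
G = 22277.8961 (linear)
G = 10*log10(22277.8961) = 43.4787 dBi

43.4787 dBi


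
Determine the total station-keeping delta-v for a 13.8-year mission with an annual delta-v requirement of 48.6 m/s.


dV = rate * years = 48.6 * 13.8
dV = 670.6800 m/s

670.6800 m/s


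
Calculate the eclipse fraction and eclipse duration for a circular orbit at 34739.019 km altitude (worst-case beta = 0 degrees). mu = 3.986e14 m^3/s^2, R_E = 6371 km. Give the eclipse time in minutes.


r = 41110.0190 km
T = 1382.5520 min
Eclipse fraction = arcsin(R_E/r)/pi = arcsin(6371.0000/41110.0190)/pi
= arcsin(0.1549744)/pi = 0.0495295
Eclipse duration = 0.0495295 * 1382.5520 = 68.4771 min

68.4771 minutes


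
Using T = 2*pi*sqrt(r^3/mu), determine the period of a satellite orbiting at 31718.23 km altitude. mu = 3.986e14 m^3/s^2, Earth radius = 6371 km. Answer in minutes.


r = 38089.2300 km = 3.808923e+07 m
T = 2*pi*sqrt(r^3/mu) = 2*pi*sqrt(5.5259453e+22 / 3.986e14)
T = 73980.0313 s = 1233.0005 min

1233.0005 minutes


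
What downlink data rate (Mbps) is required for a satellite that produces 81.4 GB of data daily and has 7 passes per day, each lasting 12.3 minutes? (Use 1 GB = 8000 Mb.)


total contact time = 7 * 12.3 * 60 = 5166.0000 s
data = 81.4 GB = 651200.0000 Mb
rate = 651200.0000 / 5166.0000 = 126.0550 Mbps

126.0550 Mbps


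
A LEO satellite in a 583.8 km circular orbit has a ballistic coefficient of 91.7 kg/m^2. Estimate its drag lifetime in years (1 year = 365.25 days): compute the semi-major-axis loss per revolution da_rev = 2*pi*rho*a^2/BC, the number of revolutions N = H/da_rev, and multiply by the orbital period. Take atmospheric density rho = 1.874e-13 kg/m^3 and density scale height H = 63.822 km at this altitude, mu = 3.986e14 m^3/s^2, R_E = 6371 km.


a = R_E + alt = 6954.8000 km = 6.9548e+06 m
da_rev = 2*pi*rho*a^2/BC = 2*pi*1.874e-13*(6.9548e+06)^2/91.7 = 0.621082668 m per revolution
N = H/da_rev = 63822.0000 m / 0.621082668 m = 102759.2674 revolutions
P = 2*pi*sqrt(a^3/mu) = 5772.1577 s
lifetime = N*P = 102759.2674 * 5772.1577 = 5.931427e+08 s = 6865.0775 days
years = 6865.0775 / 365.25 = 18.7956 years

18.7956 years


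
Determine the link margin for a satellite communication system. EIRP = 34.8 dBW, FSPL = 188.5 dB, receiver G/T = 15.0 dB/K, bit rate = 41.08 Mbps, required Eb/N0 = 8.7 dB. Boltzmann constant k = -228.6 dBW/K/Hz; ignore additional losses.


C/N0 = EIRP - FSPL + G/T - k = 34.8 - 188.5 + 15.0 - (-228.6)
C/N0 = 89.9000 dB-Hz
R_b = 41.08 Mbps = 4.108e+07 bps -> 10*log10(R_b) = 76.1363 dB-Hz
Eb/N0 = C/N0 - 10*log10(R_b) = 89.9000 - 76.1363 = 13.7637 dB
Margin = Eb/N0 - Eb/N0_req = 13.7637 - 8.7 = 5.0637 dB (link closes)

5.0637 dB


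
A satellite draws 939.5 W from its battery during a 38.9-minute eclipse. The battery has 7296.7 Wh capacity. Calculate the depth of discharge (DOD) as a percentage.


E_used = P * t / 60 = 939.5 * 38.9 / 60 = 609.1092 Wh
DOD = E_used / E_total * 100 = 609.1092 / 7296.7 * 100
DOD = 8.3477 %

8.3477 %


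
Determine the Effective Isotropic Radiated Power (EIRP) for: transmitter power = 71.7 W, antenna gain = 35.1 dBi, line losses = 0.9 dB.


Pt = 71.7 W = 18.5552 dBW
EIRP = Pt_dBW + Gt - losses = 18.5552 + 35.1 - 0.9 = 52.7552 dBW

52.7552 dBW


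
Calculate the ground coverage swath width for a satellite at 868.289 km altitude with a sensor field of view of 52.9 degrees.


FOV = 52.9 deg = 0.9232792 rad
swath = 2 * alt * tan(FOV/2) = 2 * 868.289 * tan(0.4616396)
swath = 2 * 868.289 * 0.4974925
swath = 863.9345 km

863.9345 km


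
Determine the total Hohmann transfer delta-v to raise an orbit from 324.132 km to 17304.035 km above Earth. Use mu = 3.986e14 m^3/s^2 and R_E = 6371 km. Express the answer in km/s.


r1 = 6695.1320 km = 6.695132e+06 m
r2 = 23675.0350 km = 2.3675035e+07 m
dv1 = sqrt(mu/r1)*(sqrt(2*r2/(r1+r2)) - 1) = 1918.4808 m/s
dv2 = sqrt(mu/r2)*(1 - sqrt(2*r1/(r1+r2))) = 1378.6591 m/s
total dv = |dv1| + |dv2| = 1918.4808 + 1378.6591 = 3297.1399 m/s = 3.2971 km/s

3.2971 km/s


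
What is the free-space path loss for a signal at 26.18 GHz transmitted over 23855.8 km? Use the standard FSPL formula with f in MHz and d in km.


f = 26.18 GHz = 26180.0000 MHz
d = 23855.8 km
FSPL = 32.44 + 20*log10(26180.0000) + 20*log10(23855.8)
FSPL = 32.44 + 88.3594 + 87.5519
FSPL = 208.3513 dB

208.3513 dB


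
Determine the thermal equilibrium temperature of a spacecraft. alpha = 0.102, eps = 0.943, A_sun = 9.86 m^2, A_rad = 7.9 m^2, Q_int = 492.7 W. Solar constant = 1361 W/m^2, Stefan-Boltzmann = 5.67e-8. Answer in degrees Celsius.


Numerator = alpha*S*A_sun + Q_int = 0.102*1361*9.86 + 492.7 = 1861.4849 W
Denominator = eps*sigma*A_rad = 0.943*5.67e-8*7.9 = 4.2239799e-07 W/K^4
T^4 = 4.4069455e+09 K^4
T = 257.6525 K = -15.4975 C

-15.4975 degrees Celsius


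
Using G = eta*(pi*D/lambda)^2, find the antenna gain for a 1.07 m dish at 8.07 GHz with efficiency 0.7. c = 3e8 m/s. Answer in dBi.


lambda = c/f = 3e8 / 8.07e+09 = 0.03717472 m
G = eta*(pi*D/lambda)^2 = 0.7*(pi*1.07/0.03717472)^2
G = 5723.6082 (linear)
G = 10*log10(5723.6082) = 37.5767 dBi

37.5767 dBi


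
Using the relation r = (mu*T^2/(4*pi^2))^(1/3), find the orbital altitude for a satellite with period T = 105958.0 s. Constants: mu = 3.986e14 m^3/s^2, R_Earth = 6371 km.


T = 105958.0 s
r = (mu*T^2/(4*pi^2))^(1/3) = (3.986e14 * 105958.0^2 / (4*pi^2))^(1/3)
r = 4.8396619e+07 m = 48396.6188 km
alt = r - R_E = 48396.6188 - 6371 = 42025.6188 km

42025.6188 km


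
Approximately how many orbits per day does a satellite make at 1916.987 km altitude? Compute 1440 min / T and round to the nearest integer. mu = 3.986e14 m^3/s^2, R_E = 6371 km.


r = 8.287987e+06 m
T = 2*pi*sqrt(r^3/mu) = 7509.0468 s = 125.1508 min
revs/day = 1440 / 125.1508 = 11.5061
Rounded: 12 revolutions per day

12 revolutions per day


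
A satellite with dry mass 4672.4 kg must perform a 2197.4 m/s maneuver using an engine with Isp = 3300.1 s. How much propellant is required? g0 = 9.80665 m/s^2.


ve = Isp * g0 = 3300.1 * 9.80665 = 32362.925665 m/s
mass ratio = exp(dv/ve) = exp(2197.4/32362.925665) = 1.07025687
m_prop = m_dry * (mr - 1) = 4672.4 * (1.07025687 - 1)
m_prop = 328.2682 kg

328.2682 kg


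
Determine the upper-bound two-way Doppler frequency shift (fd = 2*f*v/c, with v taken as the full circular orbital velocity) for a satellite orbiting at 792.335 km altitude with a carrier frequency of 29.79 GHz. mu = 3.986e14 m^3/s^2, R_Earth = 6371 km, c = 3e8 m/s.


r = 7.163335e+06 m
v = sqrt(mu/r) = 7459.5223 m/s (worst-case radial velocity)
f = 29.79 GHz = 2.979e+10 Hz
fd = 2*f*v/c = 2*2.979e+10*7459.5223/3.0e+08
fd = 1.4814611e+06 Hz

1.4815e+06 Hz


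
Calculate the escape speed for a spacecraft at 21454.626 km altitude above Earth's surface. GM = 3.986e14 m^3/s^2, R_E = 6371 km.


r = 6371.0 + 21454.626 = 27825.6260 km = 2.7825626e+07 m
v_esc = sqrt(2*mu/r) = sqrt(2*3.986e14 / 2.7825626e+07)
v_esc = 5352.5554 m/s = 5.3526 km/s

5.3526 km/s


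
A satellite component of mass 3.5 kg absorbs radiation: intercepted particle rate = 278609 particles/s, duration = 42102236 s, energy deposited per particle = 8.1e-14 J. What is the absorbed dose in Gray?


Total energy deposited = rate * time * E_per
  = 278609 * 42102236 * 8.1e-14 = 0.950135 J
Dose = E_total / mass = 0.950135 / 3.5
Dose = 0.2714671 Gy

0.2715 Gy


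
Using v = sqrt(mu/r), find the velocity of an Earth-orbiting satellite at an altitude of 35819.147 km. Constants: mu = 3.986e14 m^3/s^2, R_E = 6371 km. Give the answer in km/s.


r = R_E + alt = 6371.0 + 35819.147 = 42190.1470 km = 4.2190147e+07 m
v = sqrt(mu/r) = sqrt(3.986e14 / 4.2190147e+07) = 3073.7117 m/s = 3.0737 km/s

3.0737 km/s


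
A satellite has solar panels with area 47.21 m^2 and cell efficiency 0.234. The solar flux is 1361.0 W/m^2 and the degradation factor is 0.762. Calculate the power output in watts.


P = area * eta * S * degradation
P = 47.21 * 0.234 * 1361.0 * 0.762
P = 11456.7900 W

11456.7900 W


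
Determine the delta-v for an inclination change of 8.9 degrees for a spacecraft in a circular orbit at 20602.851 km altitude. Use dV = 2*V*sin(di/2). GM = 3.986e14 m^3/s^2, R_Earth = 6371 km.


r = 26973.8510 km = 2.6973851e+07 m
V = sqrt(mu/r) = 3844.1221 m/s
di = 8.9 deg = 0.1553343 rad
dV = 2*V*sin(di/2) = 2*3844.1221*sin(0.07766715)
dV = 596.5239 m/s = 0.5965239 km/s

0.5965 km/s


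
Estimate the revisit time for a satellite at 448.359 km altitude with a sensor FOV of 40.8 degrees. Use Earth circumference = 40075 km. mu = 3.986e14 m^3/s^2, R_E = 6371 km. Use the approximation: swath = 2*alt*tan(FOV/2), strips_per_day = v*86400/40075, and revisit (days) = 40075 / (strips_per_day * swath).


swath = 2*448.359*tan(0.3560472) = 333.4864 km
v = sqrt(mu/r) = 7645.3412 m/s = 7.6453 km/s
strips/day = v*86400/40075 = 7.6453*86400/40075 = 16.4830
coverage/day = strips * swath = 16.4830 * 333.4864 = 5496.8673 km
revisit = 40075 / 5496.8673 = 7.2905 days

7.2905 days


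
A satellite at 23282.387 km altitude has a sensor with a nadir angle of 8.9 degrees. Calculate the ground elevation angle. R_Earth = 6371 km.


r = R_E + alt = 29653.3870 km
Law of sines in the satellite / Earth-center / ground-point triangle:
  sin(nadir)/R_E = sin(90 + el)/r  =>  cos(el) = (r/R_E)*sin(nadir)
cos(el) = (29653.3870 / 6371.0000) * sin(8.9 deg) = 0.720089
el = arccos(0.720089) = 43.9382 deg
(Earth-central angle = 90 - nadir - el = 37.1618 deg)

43.9382 degrees


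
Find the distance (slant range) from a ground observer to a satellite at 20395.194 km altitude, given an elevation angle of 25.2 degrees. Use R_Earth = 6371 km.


h = 20395.194 km, el = 25.2 deg
d = -R_E*sin(el) + sqrt((R_E*sin(el))^2 + 2*R_E*h + h^2)
d = -6371.0000*sin(0.439823) + sqrt((6371.0000*0.4257793)^2 + 2*6371.0000*20395.194 + 20395.194^2)
d = 23425.4151 km

23425.4151 km


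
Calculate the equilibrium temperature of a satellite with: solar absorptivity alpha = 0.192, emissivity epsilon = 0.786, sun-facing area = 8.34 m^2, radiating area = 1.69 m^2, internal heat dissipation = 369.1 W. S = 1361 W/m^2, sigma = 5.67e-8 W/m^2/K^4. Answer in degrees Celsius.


Numerator = alpha*S*A_sun + Q_int = 0.192*1361*8.34 + 369.1 = 2548.4421 W
Denominator = eps*sigma*A_rad = 0.786*5.67e-8*1.69 = 7.5316878e-08 W/K^4
T^4 = 3.3836268e+10 K^4
T = 428.8897 K = 155.7397 C

155.7397 degrees Celsius


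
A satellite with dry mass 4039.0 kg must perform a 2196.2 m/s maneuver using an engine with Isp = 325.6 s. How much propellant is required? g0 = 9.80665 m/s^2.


ve = Isp * g0 = 325.6 * 9.80665 = 3193.045240 m/s
mass ratio = exp(dv/ve) = exp(2196.2/3193.045240) = 1.98934881
m_prop = m_dry * (mr - 1) = 4039.0 * (1.98934881 - 1)
m_prop = 3995.9798 kg

3995.9798 kg


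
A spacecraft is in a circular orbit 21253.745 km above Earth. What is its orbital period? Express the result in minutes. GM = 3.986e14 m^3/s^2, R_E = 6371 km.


r = 27624.7450 km = 2.7624745e+07 m
T = 2*pi*sqrt(r^3/mu) = 2*pi*sqrt(2.1081176e+22 / 3.986e14)
T = 45693.9432 s = 761.5657 min

761.5657 minutes


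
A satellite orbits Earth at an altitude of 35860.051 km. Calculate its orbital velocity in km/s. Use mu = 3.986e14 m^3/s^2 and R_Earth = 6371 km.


r = R_E + alt = 6371.0 + 35860.051 = 42231.0510 km = 4.2231051e+07 m
v = sqrt(mu/r) = sqrt(3.986e14 / 4.2231051e+07) = 3072.2228 m/s = 3.0722 km/s

3.0722 km/s


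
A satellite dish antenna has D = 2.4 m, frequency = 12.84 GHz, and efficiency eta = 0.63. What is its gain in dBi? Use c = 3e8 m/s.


lambda = c/f = 3e8 / 1.284e+10 = 0.02336449 m
G = eta*(pi*D/lambda)^2 = 0.63*(pi*2.4/0.02336449)^2
G = 65607.0207 (linear)
G = 10*log10(65607.0207) = 48.1695 dBi

48.1695 dBi


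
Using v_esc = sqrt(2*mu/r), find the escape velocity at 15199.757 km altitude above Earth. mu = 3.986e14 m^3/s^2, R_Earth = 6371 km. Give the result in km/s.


r = 6371.0 + 15199.757 = 21570.7570 km = 2.1570757e+07 m
v_esc = sqrt(2*mu/r) = sqrt(2*3.986e14 / 2.1570757e+07)
v_esc = 6079.2633 m/s = 6.0793 km/s

6.0793 km/s


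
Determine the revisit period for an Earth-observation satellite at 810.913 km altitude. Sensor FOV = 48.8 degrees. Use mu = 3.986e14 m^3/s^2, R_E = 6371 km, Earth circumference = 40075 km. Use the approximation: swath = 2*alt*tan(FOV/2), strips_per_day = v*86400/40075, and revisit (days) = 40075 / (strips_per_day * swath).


swath = 2*810.913*tan(0.4258603) = 735.6929 km
v = sqrt(mu/r) = 7449.8680 m/s = 7.4499 km/s
strips/day = v*86400/40075 = 7.4499*86400/40075 = 16.0616
coverage/day = strips * swath = 16.0616 * 735.6929 = 11816.4046 km
revisit = 40075 / 11816.4046 = 3.3915 days

3.3915 days


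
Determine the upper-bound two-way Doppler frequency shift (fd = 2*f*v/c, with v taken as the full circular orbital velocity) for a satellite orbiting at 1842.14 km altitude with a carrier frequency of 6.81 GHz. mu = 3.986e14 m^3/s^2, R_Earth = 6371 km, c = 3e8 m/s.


r = 8.21314e+06 m
v = sqrt(mu/r) = 6966.4903 m/s (worst-case radial velocity)
f = 6.81 GHz = 6.81e+09 Hz
fd = 2*f*v/c = 2*6.81e+09*6966.4903/3.0e+08
fd = 316278.6578 Hz

316278.6578 Hz


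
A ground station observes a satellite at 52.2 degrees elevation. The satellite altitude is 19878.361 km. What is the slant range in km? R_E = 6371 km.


h = 19878.361 km, el = 52.2 deg
d = -R_E*sin(el) + sqrt((R_E*sin(el))^2 + 2*R_E*h + h^2)
d = -6371.0000*sin(0.9110619) + sqrt((6371.0000*0.790155)^2 + 2*6371.0000*19878.361 + 19878.361^2)
d = 20923.2191 km

20923.2191 km


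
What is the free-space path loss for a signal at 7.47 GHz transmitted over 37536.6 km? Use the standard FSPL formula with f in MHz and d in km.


f = 7.47 GHz = 7470.0000 MHz
d = 37536.6 km
FSPL = 32.44 + 20*log10(7470.0000) + 20*log10(37536.6)
FSPL = 32.44 + 77.4664 + 91.4891
FSPL = 201.3955 dB

201.3955 dB


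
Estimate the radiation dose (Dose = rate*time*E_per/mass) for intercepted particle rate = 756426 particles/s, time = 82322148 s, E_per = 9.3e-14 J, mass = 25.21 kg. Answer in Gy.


Total energy deposited = rate * time * E_per
  = 756426 * 82322148 * 9.3e-14 = 5.7912 J
Dose = E_total / mass = 5.7912 / 25.21
Dose = 0.2297171 Gy

0.2297 Gy


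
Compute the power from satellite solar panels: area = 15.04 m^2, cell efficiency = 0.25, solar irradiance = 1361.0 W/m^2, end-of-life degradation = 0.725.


P = area * eta * S * degradation
P = 15.04 * 0.25 * 1361.0 * 0.725
P = 3710.0860 W

3710.0860 W


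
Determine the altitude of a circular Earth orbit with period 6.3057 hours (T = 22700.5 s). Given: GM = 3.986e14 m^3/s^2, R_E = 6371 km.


T = 22700.5 s
r = (mu*T^2/(4*pi^2))^(1/3) = (3.986e14 * 22700.5^2 / (4*pi^2))^(1/3)
r = 1.7328041e+07 m = 17328.0410 km
alt = r - R_E = 17328.0410 - 6371 = 10957.0410 km

10957.0410 km


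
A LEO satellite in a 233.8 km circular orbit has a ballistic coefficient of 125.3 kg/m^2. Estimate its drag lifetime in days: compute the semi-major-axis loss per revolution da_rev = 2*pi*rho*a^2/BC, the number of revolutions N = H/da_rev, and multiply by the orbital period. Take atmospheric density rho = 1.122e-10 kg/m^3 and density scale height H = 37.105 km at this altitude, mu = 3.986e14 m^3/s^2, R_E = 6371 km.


a = R_E + alt = 6604.8000 km = 6.6048e+06 m
da_rev = 2*pi*rho*a^2/BC = 2*pi*1.122e-10*(6.6048e+06)^2/125.3 = 245.437544 m per revolution
N = H/da_rev = 37105.0000 m / 245.437544 m = 151.1790 revolutions
P = 2*pi*sqrt(a^3/mu) = 5341.9612 s
lifetime = N*P = 151.1790 * 5341.9612 = 807592.2957 s = 9.3471 days

9.3471 days


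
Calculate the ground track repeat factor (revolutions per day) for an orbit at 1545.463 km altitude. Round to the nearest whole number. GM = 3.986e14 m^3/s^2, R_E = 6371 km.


r = 7.916463e+06 m
T = 2*pi*sqrt(r^3/mu) = 7009.8383 s = 116.8306 min
revs/day = 1440 / 116.8306 = 12.3255
Rounded: 12 revolutions per day

12 revolutions per day


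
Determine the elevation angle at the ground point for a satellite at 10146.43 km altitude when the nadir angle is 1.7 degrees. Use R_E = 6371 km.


r = R_E + alt = 16517.4300 km
Law of sines in the satellite / Earth-center / ground-point triangle:
  sin(nadir)/R_E = sin(90 + el)/r  =>  cos(el) = (r/R_E)*sin(nadir)
cos(el) = (16517.4300 / 6371.0000) * sin(1.7 deg) = 0.07691259
el = arccos(0.07691259) = 85.5889 deg
(Earth-central angle = 90 - nadir - el = 2.7111 deg)

85.5889 degrees


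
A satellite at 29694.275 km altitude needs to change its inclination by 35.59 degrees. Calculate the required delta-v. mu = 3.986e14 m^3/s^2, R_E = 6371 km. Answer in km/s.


r = 36065.2750 km = 3.6065275e+07 m
V = sqrt(mu/r) = 3324.4823 m/s
di = 35.59 deg = 0.6211627 rad
dV = 2*V*sin(di/2) = 2*3324.4823*sin(0.3105813)
dV = 2032.0048 m/s = 2.0320 km/s

2.0320 km/s


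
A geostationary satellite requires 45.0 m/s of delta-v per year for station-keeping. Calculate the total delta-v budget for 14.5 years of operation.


dV = rate * years = 45.0 * 14.5
dV = 652.5000 m/s

652.5000 m/s


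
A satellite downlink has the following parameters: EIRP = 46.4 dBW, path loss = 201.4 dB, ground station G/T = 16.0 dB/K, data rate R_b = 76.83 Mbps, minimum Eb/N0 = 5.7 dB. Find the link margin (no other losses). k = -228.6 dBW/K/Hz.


C/N0 = EIRP - FSPL + G/T - k = 46.4 - 201.4 + 16.0 - (-228.6)
C/N0 = 89.6000 dB-Hz
R_b = 76.83 Mbps = 7.683e+07 bps -> 10*log10(R_b) = 78.8553 dB-Hz
Eb/N0 = C/N0 - 10*log10(R_b) = 89.6000 - 78.8553 = 10.7447 dB
Margin = Eb/N0 - Eb/N0_req = 10.7447 - 5.7 = 5.0447 dB (link closes)

5.0447 dB


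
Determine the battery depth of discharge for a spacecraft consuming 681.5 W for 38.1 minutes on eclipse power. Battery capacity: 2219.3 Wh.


E_used = P * t / 60 = 681.5 * 38.1 / 60 = 432.7525 Wh
DOD = E_used / E_total * 100 = 432.7525 / 2219.3 * 100
DOD = 19.4995 %

19.4995 %


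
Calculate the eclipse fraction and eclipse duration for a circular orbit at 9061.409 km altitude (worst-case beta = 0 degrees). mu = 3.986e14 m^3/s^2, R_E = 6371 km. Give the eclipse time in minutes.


r = 15432.4090 km
T = 317.9879 min
Eclipse fraction = arcsin(R_E/r)/pi = arcsin(6371.0000/15432.4090)/pi
= arcsin(0.4128325)/pi = 0.1354605
Eclipse duration = 0.1354605 * 317.9879 = 43.0748 min

43.0748 minutes


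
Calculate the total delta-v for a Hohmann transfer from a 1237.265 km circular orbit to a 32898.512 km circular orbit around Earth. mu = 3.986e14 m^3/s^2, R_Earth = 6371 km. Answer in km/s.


r1 = 7608.2650 km = 7.608265e+06 m
r2 = 39269.5120 km = 3.9269512e+07 m
dv1 = sqrt(mu/r1)*(sqrt(2*r2/(r1+r2)) - 1) = 2130.7031 m/s
dv2 = sqrt(mu/r2)*(1 - sqrt(2*r1/(r1+r2))) = 1370.8030 m/s
total dv = |dv1| + |dv2| = 2130.7031 + 1370.8030 = 3501.5061 m/s = 3.5015 km/s

3.5015 km/s


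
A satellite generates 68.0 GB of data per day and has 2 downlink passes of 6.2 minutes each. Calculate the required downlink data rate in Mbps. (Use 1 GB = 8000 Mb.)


total contact time = 2 * 6.2 * 60 = 744.0000 s
data = 68.0 GB = 544000.0000 Mb
rate = 544000.0000 / 744.0000 = 731.1828 Mbps

731.1828 Mbps


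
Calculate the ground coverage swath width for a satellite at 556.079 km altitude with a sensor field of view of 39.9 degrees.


FOV = 39.9 deg = 0.6963864 rad
swath = 2 * alt * tan(FOV/2) = 2 * 556.079 * tan(0.3481932)
swath = 2 * 556.079 * 0.3629823
swath = 403.6936 km

403.6936 km


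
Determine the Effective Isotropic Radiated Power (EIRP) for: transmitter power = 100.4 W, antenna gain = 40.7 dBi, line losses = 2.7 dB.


Pt = 100.4 W = 20.0173 dBW
EIRP = Pt_dBW + Gt - losses = 20.0173 + 40.7 - 2.7 = 58.0173 dBW

58.0173 dBW


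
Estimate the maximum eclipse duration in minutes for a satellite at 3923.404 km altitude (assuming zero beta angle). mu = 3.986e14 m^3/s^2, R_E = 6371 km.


r = 10294.4040 km
T = 173.2454 min
Eclipse fraction = arcsin(R_E/r)/pi = arcsin(6371.0000/10294.4040)/pi
= arcsin(0.6188799)/pi = 0.2124133
Eclipse duration = 0.2124133 * 173.2454 = 36.7996 min

36.7996 minutes


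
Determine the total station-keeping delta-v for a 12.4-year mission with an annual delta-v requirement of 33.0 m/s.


dV = rate * years = 33.0 * 12.4
dV = 409.2000 m/s

409.2000 m/s


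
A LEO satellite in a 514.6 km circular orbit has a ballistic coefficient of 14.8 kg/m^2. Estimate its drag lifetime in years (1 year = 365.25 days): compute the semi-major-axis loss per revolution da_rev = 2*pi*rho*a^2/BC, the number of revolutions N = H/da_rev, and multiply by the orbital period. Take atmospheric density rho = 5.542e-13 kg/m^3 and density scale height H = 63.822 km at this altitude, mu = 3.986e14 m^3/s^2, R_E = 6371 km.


a = R_E + alt = 6885.6000 km = 6.8856e+06 m
da_rev = 2*pi*rho*a^2/BC = 2*pi*5.542e-13*(6.8856e+06)^2/14.8 = 11.154966 m per revolution
N = H/da_rev = 63822.0000 m / 11.154966 m = 5721.3979 revolutions
P = 2*pi*sqrt(a^3/mu) = 5686.2232 s
lifetime = N*P = 5721.3979 * 5686.2232 = 3.2533146e+07 s = 376.5410 days
years = 376.5410 / 365.25 = 1.0309 years

1.0309 years


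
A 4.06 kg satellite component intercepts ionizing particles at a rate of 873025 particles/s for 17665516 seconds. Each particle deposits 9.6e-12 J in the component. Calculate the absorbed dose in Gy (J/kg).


Total energy deposited = rate * time * E_per
  = 873025 * 17665516 * 9.6e-12 = 148.0554 J
Dose = E_total / mass = 148.0554 / 4.06
Dose = 36.4668 Gy

36.4668 Gy


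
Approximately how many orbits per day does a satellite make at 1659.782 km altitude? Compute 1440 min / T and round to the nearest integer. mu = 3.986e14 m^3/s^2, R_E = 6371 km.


r = 8.030782e+06 m
T = 2*pi*sqrt(r^3/mu) = 7162.2253 s = 119.3704 min
revs/day = 1440 / 119.3704 = 12.0633
Rounded: 12 revolutions per day

12 revolutions per day


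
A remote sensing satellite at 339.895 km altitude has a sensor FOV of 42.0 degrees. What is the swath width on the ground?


FOV = 42.0 deg = 0.7330383 rad
swath = 2 * alt * tan(FOV/2) = 2 * 339.895 * tan(0.3665191)
swath = 2 * 339.895 * 0.383864
swath = 260.9469 km

260.9469 km


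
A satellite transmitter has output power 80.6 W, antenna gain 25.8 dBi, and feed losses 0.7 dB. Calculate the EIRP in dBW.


Pt = 80.6 W = 19.0634 dBW
EIRP = Pt_dBW + Gt - losses = 19.0634 + 25.8 - 0.7 = 44.1634 dBW

44.1634 dBW


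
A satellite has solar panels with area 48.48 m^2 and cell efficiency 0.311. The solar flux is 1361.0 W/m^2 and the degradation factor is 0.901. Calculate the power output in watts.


P = area * eta * S * degradation
P = 48.48 * 0.311 * 1361.0 * 0.901
P = 18488.6805 W

18488.6805 W


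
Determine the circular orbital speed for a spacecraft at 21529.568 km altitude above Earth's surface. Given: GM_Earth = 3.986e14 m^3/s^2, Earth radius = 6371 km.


r = R_E + alt = 6371.0 + 21529.568 = 27900.5680 km = 2.7900568e+07 m
v = sqrt(mu/r) = sqrt(3.986e14 / 2.7900568e+07) = 3779.7417 m/s = 3.7797 km/s

3.7797 km/s


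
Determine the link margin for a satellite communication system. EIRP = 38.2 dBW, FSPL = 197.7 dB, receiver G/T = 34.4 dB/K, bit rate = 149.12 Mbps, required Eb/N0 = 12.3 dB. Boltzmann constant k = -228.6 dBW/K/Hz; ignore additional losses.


C/N0 = EIRP - FSPL + G/T - k = 38.2 - 197.7 + 34.4 - (-228.6)
C/N0 = 103.5000 dB-Hz
R_b = 149.12 Mbps = 1.4912e+08 bps -> 10*log10(R_b) = 81.7354 dB-Hz
Eb/N0 = C/N0 - 10*log10(R_b) = 103.5000 - 81.7354 = 21.7646 dB
Margin = Eb/N0 - Eb/N0_req = 21.7646 - 12.3 = 9.4646 dB (link closes)

9.4646 dB
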